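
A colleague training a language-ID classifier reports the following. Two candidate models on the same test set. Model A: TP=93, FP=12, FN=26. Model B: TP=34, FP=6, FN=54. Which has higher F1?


Model A: P=93/105=0.8857, R=93/119=0.7815, F1=2PR/(P+R)=2TP/(2TP+FP+FN)=186/224=0.8304
Model B: P=34/40=0.85, R=34/88=0.3864, F1=2PR/(P+R)=2TP/(2TP+FP+FN)=68/128=0.5312
0.8304 > 0.5312 → Model A

Model A


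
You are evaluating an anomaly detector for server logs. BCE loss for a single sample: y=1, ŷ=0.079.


BCE = -[y·ln(p) + (1-y)·ln(1-p)]
= -1·ln(0.079) - 0
= -ln(0.079) = 2.5383

2.5383


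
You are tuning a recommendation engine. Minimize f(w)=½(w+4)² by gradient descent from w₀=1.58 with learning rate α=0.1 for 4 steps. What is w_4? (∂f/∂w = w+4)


step 1: grad = 1.58+4 = 5.58; w = 1.58 - 0.1·(5.58) = 1.022
step 2: grad = 1.022+4 = 5.022; w = 1.022 - 0.1·(5.022) = 0.5198
step 3: grad = 0.5198+4 = 4.5198; w = 0.5198 - 0.1·(4.5198) = 0.06782
step 4: grad = 0.06782+4 = 4.06782; w = 0.06782 - 0.1·(4.06782) = -0.338962

-0.338962


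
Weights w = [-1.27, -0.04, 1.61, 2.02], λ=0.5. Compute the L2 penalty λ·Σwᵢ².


‖w‖₂² = (-1.27)² + (-0.04)² + (1.61)² + (2.02)²
     = 1.6129 + 0.0016 + 2.5921 + 4.0804
     = 8.287
λ·‖w‖₂² = 0.5·8.287 = 4.1435

4.1435


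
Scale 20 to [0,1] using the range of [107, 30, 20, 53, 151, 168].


min=20, max=168
(20-20)/(168-20) = 0/148 = 0.0

0.0


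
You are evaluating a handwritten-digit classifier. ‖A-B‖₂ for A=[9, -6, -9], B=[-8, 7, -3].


d = √((9+ 8)² + (-6-7)² + (-9+ 3)²)
  = √(289 + 169 + 36)
  = √494 = 22.2261

22.2261


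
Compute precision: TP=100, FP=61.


Precision = TP/(TP+FP)
= 100/(100+61)
= 100/161 = 62.11%

62.11%


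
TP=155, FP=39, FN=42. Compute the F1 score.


Precision = 155/194 = 0.799
Recall = 155/197 = 0.7868
F1 = 2·P·R/(P+R) = 2·TP/(2·TP+FP+FN) = 310/(310+39+42) = 310/391 = 0.7928

0.7928


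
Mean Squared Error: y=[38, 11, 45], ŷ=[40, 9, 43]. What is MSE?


Squared errors: (38-40)²=4, (11-9)²=4, (45-43)²=4
Sum = 12
MSE = 12/3 = 4

4


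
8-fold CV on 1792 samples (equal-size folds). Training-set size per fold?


Fold size = 1792/8 = 224
Training per fold = 1792 - 224 = 1568

1568


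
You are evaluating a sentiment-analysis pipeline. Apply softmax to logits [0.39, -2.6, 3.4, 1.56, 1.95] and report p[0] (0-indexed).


Exponentials: e^0.39=1.477, e^-2.6=0.0743, e^3.4=29.9641, e^1.56=4.7588, e^1.95=7.0287
Sum = 43.3029
Softmax = [0.0341, 0.0017, 0.692, 0.1099, 0.1623]
p[0] = 1.477/43.3029 = 0.0341

0.0341


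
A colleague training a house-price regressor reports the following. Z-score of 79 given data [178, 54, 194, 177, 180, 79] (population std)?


μ = 143.6667, σ = 55.3253
z = (79 - 143.6667)/55.3253 = -1.1688

-1.1688


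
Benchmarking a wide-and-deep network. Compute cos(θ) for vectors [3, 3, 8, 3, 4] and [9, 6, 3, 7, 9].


A·B = 3·9 + 3·6 + 8·3 + 3·7 + 4·9 = 126
‖A‖ = √107 = 10.3441, ‖B‖ = √256 = 16
cos = 126/(√107·√256) = 126/√27392 = 0.7613

0.7613


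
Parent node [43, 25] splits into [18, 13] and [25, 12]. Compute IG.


Parent = [43, 25], H_parent = 0.9488
H_left = 0.9812 (n=31), H_right = 0.909 (n=37)
H_children = (31/68)·0.9812 + (37/68)·0.909 = 0.9419
IG = 0.9488 - 0.9419 = 0.0069

0.0069


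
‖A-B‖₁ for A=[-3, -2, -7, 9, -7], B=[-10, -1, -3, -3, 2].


d = |-3+ 10| + |-2+ 1| + |-7+ 3| + |9+ 3| + |-7-2|
  = 7 + 1 + 4 + 12 + 9
  = 33

33


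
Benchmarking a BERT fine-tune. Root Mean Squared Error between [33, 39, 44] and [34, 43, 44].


MSE = 17/3 = 5.6667
RMSE = √(17/3) = 2.3805

2.3805


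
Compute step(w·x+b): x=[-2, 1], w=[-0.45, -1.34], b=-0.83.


z = (-2)·(-0.45) + (1)·(-1.34) - 0.83
  = -1.27
step(z) = 0 (z<0)

0


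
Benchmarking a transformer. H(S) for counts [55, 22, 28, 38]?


Probabilities: [55/143, 22/143, 28/143, 38/143] ≈ [0.3846, 0.1538, 0.1958, 0.2657]
H = -((55/143)·log₂(55/143) + (22/143)·log₂(22/143) + (28/143)·log₂(28/143) + (38/143)·log₂(38/143))
  = 1.9144 bits

1.9144 bits


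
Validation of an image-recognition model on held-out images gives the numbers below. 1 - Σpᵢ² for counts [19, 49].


Probabilities: [19/68, 49/68] ≈ [0.2794, 0.7206]
Σpᵢ² = (361 + 2401)/68² = 2762/4624
Gini = 1 - Σpᵢ² = 1 - 2762/4624 = 0.4027

0.4027


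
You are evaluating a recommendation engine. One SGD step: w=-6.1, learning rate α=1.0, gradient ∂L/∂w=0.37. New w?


w_new = w - α·∇
= -6.1 - 1.0·0.37
= -6.1 - 0.37
= -6.47

-6.47


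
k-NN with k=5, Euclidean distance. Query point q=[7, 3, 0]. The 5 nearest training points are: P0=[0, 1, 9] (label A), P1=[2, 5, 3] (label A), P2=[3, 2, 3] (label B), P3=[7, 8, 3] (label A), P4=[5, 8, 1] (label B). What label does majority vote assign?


d(q,P0) = 11.5758  (label A)
d(q,P1) = 6.1644  (label A)
d(q,P2) = 5.099  (label B)
d(q,P3) = 5.831  (label A)
d(q,P4) = 5.4772  (label B)
Votes: A=3, B=2
Majority → A

A


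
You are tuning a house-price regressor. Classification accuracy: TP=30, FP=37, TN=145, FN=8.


Accuracy = (TP+TN)/(TP+TN+FP+FN)
= (30+145)/(220)
= 175/220 = 79.55%

79.55%


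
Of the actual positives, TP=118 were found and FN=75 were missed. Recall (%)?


Recall = TP/(TP+FN)
= 118/(118+75)
= 118/193 = 61.14%

61.14%


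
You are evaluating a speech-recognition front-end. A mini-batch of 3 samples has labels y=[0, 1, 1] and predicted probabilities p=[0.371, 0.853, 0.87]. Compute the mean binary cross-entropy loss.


L[0] = -ln(1-0.371) = -ln(0.629) = 0.4636
L[1] = -ln(0.853) = 0.159
L[2] = -ln(0.87) = 0.1393
mean = (0.4636 + 0.159 + 0.1393)/3 = 0.254

0.254


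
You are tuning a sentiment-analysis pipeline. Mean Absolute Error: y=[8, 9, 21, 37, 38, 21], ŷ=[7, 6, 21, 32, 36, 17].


Absolute errors: |8-7|=1, |9-6|=3, |21-21|=0, |37-32|=5, |38-36|=2, |21-17|=4
Sum = 15
MAE = 15/6 = 5/2

5/2


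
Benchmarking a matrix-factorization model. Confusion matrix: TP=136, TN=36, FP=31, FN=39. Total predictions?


Total = TP + TN + FP + FN
= 136 + 36 + 31 + 39
= 242
(Predicted positive: 167, predicted negative: 75)

242


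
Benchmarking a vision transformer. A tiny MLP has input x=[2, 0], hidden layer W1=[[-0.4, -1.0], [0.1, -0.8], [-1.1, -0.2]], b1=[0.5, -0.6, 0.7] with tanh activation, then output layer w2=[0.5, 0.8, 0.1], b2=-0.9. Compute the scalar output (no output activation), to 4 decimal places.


z1[0] = (-0.4)·(2) + (-1.0)·(0) + 0.5 = -0.3
z1[1] = (0.1)·(2) + (-0.8)·(0) - 0.6 = -0.4
z1[2] = (-1.1)·(2) + (-0.2)·(0) + 0.7 = -1.5
h = tanh(z1) = [-0.2913, -0.3799, -0.9051]
output = (0.5)·(-0.2913) + (0.8)·(-0.3799) + (0.1)·(-0.9051) - 0.9 = -1.4401

-1.4401


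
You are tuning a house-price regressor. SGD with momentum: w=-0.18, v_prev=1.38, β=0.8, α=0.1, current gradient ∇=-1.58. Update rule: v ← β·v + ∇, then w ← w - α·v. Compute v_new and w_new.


v_new = 0.8·1.38 - 1.58 = 1.104 - 1.58 = -0.476
w_new = -0.18 - 0.1·-0.476 = -0.18 + 0.0476 = -0.1324

v_new=-0.476, w_new=-0.1324


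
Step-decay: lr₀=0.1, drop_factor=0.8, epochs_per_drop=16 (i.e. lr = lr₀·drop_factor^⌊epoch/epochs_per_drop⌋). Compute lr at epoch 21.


n_drops = ⌊21/16⌋ = 1
lr = 0.1·0.8^1 = 0.1·0.8 = 0.08

0.08


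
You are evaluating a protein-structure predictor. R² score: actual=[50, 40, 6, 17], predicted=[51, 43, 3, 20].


ȳ = 28.25
SS_res = Σ(y-ŷ)² = 28
SS_tot = Σ(y-ȳ)² = 1232.75
R² = 1 - SS_res/SS_tot = 1 - 0.0227 = 0.9773

0.9773


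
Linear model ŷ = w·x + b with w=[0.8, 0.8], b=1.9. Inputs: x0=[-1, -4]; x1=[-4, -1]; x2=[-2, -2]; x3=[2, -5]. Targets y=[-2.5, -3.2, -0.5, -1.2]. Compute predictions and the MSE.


ŷ0 = (0.8)·(-1) + (0.8)·(-4) + 1.9 = -2.1
ŷ1 = (0.8)·(-4) + (0.8)·(-1) + 1.9 = -2.1
ŷ2 = (0.8)·(-2) + (0.8)·(-2) + 1.9 = -1.3
ŷ3 = (0.8)·(2) + (0.8)·(-5) + 1.9 = -0.5
errors² = [0.16, 1.21, 0.64, 0.49]
MSE = 2.5000/4 = 0.625

0.625


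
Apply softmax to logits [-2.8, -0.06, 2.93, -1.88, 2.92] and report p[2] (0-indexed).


Exponentials: e^-2.8=0.0608, e^-0.06=0.9418, e^2.93=18.7276, e^-1.88=0.1526, e^2.92=18.5413
Sum = 38.4241
Softmax = [0.0016, 0.0245, 0.4874, 0.004, 0.4825]
p[2] = 18.7276/38.4241 = 0.4874

0.4874


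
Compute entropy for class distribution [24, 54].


Probabilities: [24/78, 54/78] ≈ [0.3077, 0.6923]
H = -((24/78)·log₂(24/78) + (54/78)·log₂(54/78))
  = 0.8905 bits

0.8905 bits


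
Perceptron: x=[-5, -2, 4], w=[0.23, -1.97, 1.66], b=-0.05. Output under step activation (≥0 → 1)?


z = (-5)·(0.23) + (-2)·(-1.97) + (4)·(1.66) - 0.05
  = 9.38
step(z) = 1 (z≥0)

1


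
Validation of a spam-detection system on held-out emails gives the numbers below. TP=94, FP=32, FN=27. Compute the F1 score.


Precision = 94/126 = 0.746
Recall = 94/121 = 0.7769
F1 = 2·P·R/(P+R) = 2·TP/(2·TP+FP+FN) = 188/(188+32+27) = 188/247 = 0.7611

0.7611


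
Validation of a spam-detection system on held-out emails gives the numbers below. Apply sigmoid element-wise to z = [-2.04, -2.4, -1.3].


σ(-2.04) = 1/(1+e^2.04) = 0.1151
σ(-2.4) = 1/(1+e^2.4) = 0.0832
σ(-1.3) = 1/(1+e^1.3) = 0.2142
result = [0.1151, 0.0832, 0.2142]

[0.1151, 0.0832, 0.2142]


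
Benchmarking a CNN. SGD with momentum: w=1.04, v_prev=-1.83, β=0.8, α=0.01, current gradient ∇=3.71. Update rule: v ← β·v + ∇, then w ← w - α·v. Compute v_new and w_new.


v_new = 0.8·-1.83 + 3.71 = -1.464 + 3.71 = 2.246
w_new = 1.04 - 0.01·2.246 = 1.04 - 0.02246 = 1.01754

v_new=2.246, w_new=1.01754


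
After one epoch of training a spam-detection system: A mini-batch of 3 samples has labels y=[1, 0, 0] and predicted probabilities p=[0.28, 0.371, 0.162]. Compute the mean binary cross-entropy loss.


L[0] = -ln(0.28) = 1.273
L[1] = -ln(1-0.371) = -ln(0.629) = 0.4636
L[2] = -ln(1-0.162) = -ln(0.838) = 0.1767
mean = (1.273 + 0.4636 + 0.1767)/3 = 0.6378

0.6378


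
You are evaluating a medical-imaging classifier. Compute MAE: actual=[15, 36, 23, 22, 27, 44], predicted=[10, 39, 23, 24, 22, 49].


Absolute errors: |15-10|=5, |36-39|=3, |23-23|=0, |22-24|=2, |27-22|=5, |44-49|=5
Sum = 20
MAE = 20/6 = 10/3

10/3


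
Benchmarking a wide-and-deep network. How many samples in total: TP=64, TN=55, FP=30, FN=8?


Total = TP + TN + FP + FN
= 64 + 55 + 30 + 8
= 157
(Predicted positive: 94, predicted negative: 63)

157


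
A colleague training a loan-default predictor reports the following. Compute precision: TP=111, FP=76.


Precision = TP/(TP+FP)
= 111/(111+76)
= 111/187 = 59.36%

59.36%


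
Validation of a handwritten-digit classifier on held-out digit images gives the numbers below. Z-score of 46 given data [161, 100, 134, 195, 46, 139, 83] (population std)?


μ = 122.5714, σ = 46.3861
z = (46 - 122.5714)/46.3861 = -1.6507

-1.6507


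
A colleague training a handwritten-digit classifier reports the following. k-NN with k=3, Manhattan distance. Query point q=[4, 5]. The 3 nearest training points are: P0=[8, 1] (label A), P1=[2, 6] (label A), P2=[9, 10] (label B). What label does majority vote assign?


d(q,P0) = 8  (label A)
d(q,P1) = 3  (label A)
d(q,P2) = 10  (label B)
Votes: A=2, B=1
Majority → A

A


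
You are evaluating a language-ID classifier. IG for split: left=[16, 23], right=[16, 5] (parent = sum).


Parent = [32, 28], H_parent = 0.9968
H_left = 0.9766 (n=39), H_right = 0.7919 (n=21)
H_children = (39/60)·0.9766 + (21/60)·0.7919 = 0.912
IG = 0.9968 - 0.912 = 0.0848

0.0848


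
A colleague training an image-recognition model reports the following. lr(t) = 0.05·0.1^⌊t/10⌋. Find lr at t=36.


n_drops = ⌊36/10⌋ = 3
lr = 0.05·0.1^3 = 0.05·0.001 = 0.00005

0.00005


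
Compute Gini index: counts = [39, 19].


Probabilities: [39/58, 19/58] ≈ [0.6724, 0.3276]
Σpᵢ² = (1521 + 361)/58² = 1882/3364
Gini = 1 - Σpᵢ² = 1 - 1882/3364 = 0.4405

0.4405


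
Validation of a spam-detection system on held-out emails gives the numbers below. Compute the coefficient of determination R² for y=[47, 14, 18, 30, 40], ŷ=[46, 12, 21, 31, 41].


ȳ = 29.8
SS_res = Σ(y-ŷ)² = 16
SS_tot = Σ(y-ȳ)² = 788.8
R² = 1 - SS_res/SS_tot = 1 - 0.0203 = 0.9797

0.9797


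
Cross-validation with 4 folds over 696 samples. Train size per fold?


Fold size = 696/4 = 174
Training per fold = 696 - 174 = 522

522


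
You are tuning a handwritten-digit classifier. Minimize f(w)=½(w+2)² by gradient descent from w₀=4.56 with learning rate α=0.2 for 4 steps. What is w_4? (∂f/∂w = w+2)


step 1: grad = 4.56+2 = 6.56; w = 4.56 - 0.2·(6.56) = 3.248
step 2: grad = 3.248+2 = 5.248; w = 3.248 - 0.2·(5.248) = 2.1984
step 3: grad = 2.1984+2 = 4.1984; w = 2.1984 - 0.2·(4.1984) = 1.35872
step 4: grad = 1.35872+2 = 3.35872; w = 1.35872 - 0.2·(3.35872) = 0.686976

0.686976


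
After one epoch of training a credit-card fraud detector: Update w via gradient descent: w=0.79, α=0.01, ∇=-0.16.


w_new = w - α·∇
= 0.79 - 0.01·-0.16
= 0.79 + 0.0016
= 0.7916

0.7916


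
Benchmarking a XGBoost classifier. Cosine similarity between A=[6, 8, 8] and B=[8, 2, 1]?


A·B = 6·8 + 8·2 + 8·1 = 72
‖A‖ = √164 = 12.8062, ‖B‖ = √69 = 8.3066
cos = 72/(√164·√69) = 72/√11316 = 0.6768

0.6768


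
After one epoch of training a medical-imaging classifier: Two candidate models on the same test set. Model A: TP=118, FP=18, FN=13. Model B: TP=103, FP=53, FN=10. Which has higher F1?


Model A: P=118/136=0.8676, R=118/131=0.9008, F1=2PR/(P+R)=2TP/(2TP+FP+FN)=236/267=0.8839
Model B: P=103/156=0.6603, R=103/113=0.9115, F1=2PR/(P+R)=2TP/(2TP+FP+FN)=206/269=0.7658
0.8839 > 0.7658 → Model A

Model A


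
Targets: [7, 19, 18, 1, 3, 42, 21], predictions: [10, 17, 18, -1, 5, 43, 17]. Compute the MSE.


Squared errors: (7-10)²=9, (19-17)²=4, (18-18)²=0, (1+ 1)²=4, (3-5)²=4, (42-43)²=1, (21-17)²=16
Sum = 38
MSE = 38/7 = 38/7

38/7


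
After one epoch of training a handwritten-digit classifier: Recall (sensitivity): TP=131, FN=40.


Recall = TP/(TP+FN)
= 131/(131+40)
= 131/171 = 76.61%

76.61%


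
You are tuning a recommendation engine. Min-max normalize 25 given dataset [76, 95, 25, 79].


min=25, max=95
(25-25)/(95-25) = 0/70 = 0.0

0.0


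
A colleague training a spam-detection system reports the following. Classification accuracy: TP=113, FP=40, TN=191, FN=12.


Accuracy = (TP+TN)/(TP+TN+FP+FN)
= (113+191)/(356)
= 304/356 = 85.39%

85.39%


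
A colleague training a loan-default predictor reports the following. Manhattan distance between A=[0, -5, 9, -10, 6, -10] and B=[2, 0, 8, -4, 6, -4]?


d = |0-2| + |-5-0| + |9-8| + |-10+ 4| + |6-6| + |-10+ 4|
  = 2 + 5 + 1 + 6 + 0 + 6
  = 20

20


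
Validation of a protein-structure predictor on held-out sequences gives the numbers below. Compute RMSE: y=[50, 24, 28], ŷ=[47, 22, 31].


MSE = 22/3 = 7.3333
RMSE = √(22/3) = 2.708

2.708


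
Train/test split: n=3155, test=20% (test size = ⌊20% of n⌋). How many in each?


Test = ⌊3155·20/100⌋ = 631
Train = 3155 - 631 = 2524

Train: 2524, Test: 631


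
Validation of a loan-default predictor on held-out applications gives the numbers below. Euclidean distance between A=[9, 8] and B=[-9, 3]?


d = √((9+ 9)² + (8-3)²)
  = √(324 + 25)
  = √349 = 18.6815

18.6815


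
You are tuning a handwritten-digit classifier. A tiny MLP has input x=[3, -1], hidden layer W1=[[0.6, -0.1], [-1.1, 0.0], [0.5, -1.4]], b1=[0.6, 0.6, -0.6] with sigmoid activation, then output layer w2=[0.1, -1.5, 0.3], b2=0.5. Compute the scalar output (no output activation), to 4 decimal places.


z1[0] = (0.6)·(3) + (-0.1)·(-1) + 0.6 = 2.5
z1[1] = (-1.1)·(3) + (0.0)·(-1) + 0.6 = -2.7
z1[2] = (0.5)·(3) + (-1.4)·(-1) - 0.6 = 2.3
h = sigmoid(z1) = [0.9241, 0.063, 0.9089]
output = (0.1)·(0.9241) + (-1.5)·(0.063) + (0.3)·(0.9089) + 0.5 = 0.7706

0.7706


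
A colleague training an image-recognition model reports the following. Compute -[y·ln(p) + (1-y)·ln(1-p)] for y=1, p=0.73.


BCE = -[y·ln(p) + (1-y)·ln(1-p)]
= -1·ln(0.73) - 0
= -ln(0.73) = 0.3147

0.3147


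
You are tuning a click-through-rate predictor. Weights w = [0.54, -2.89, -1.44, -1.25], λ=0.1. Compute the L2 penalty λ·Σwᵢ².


‖w‖₂² = (0.54)² + (-2.89)² + (-1.44)² + (-1.25)²
     = 0.2916 + 8.3521 + 2.0736 + 1.5625
     = 12.2798
λ·‖w‖₂² = 0.1·12.2798 = 1.22798

1.22798


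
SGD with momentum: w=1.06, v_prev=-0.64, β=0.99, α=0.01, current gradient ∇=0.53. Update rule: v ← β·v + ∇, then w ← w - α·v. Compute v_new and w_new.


v_new = 0.99·-0.64 + 0.53 = -0.6336 + 0.53 = -0.1036
w_new = 1.06 - 0.01·-0.1036 = 1.06 + 0.001036 = 1.061036

v_new=-0.1036, w_new=1.061036


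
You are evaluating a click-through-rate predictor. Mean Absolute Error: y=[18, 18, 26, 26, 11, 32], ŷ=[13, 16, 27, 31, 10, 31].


Absolute errors: |18-13|=5, |18-16|=2, |26-27|=1, |26-31|=5, |11-10|=1, |32-31|=1
Sum = 15
MAE = 15/6 = 5/2

5/2


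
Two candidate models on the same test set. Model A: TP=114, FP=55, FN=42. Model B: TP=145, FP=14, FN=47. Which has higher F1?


Model A: P=114/169=0.6746, R=114/156=0.7308, F1=2PR/(P+R)=2TP/(2TP+FP+FN)=228/325=0.7015
Model B: P=145/159=0.9119, R=145/192=0.7552, F1=2PR/(P+R)=2TP/(2TP+FP+FN)=290/351=0.8262
0.7015 < 0.8262 → Model B

Model B


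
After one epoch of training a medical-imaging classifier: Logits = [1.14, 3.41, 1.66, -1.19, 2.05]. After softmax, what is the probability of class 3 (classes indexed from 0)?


Exponentials: e^1.14=3.1268, e^3.41=30.2652, e^1.66=5.2593, e^-1.19=0.3042, e^2.05=7.7679
Sum = 46.7234
Softmax = [0.0669, 0.6478, 0.1126, 0.0065, 0.1663]
p[3] = 0.3042/46.7234 = 0.0065

0.0065


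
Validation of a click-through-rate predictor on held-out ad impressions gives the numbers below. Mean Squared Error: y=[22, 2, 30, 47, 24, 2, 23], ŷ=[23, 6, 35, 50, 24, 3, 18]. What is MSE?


Squared errors: (22-23)²=1, (2-6)²=16, (30-35)²=25, (47-50)²=9, (24-24)²=0, (2-3)²=1, (23-18)²=25
Sum = 77
MSE = 77/7 = 11

11


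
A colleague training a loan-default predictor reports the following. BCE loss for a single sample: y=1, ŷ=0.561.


BCE = -[y·ln(p) + (1-y)·ln(1-p)]
= -1·ln(0.561) - 0
= -ln(0.561) = 0.578

0.578


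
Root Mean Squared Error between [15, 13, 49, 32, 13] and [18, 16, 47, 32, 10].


MSE = 31/5 = 6.2
RMSE = √(31/5) = 2.49

2.49


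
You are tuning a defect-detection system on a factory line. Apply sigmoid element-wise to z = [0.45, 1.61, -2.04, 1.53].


σ(0.45) = 1/(1+e^-0.45) = 0.6106
σ(1.61) = 1/(1+e^-1.61) = 0.8334
σ(-2.04) = 1/(1+e^2.04) = 0.1151
σ(1.53) = 1/(1+e^-1.53) = 0.822
result = [0.6106, 0.8334, 0.1151, 0.822]

[0.6106, 0.8334, 0.1151, 0.822]


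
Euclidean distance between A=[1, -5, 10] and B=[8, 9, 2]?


d = √((1-8)² + (-5-9)² + (10-2)²)
  = √(49 + 196 + 64)
  = √309 = 17.5784

17.5784


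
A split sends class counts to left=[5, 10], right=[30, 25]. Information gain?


Parent = [35, 35], H_parent = 1
H_left = 0.9183 (n=15), H_right = 0.994 (n=55)
H_children = (15/70)·0.9183 + (55/70)·0.994 = 0.9778
IG = 1 - 0.9778 = 0.0222

0.0222


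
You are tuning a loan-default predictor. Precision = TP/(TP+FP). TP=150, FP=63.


Precision = TP/(TP+FP)
= 150/(150+63)
= 150/213 = 70.42%

70.42%


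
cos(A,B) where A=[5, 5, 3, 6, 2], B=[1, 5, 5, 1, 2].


A·B = 5·1 + 5·5 + 3·5 + 6·1 + 2·2 = 55
‖A‖ = √99 = 9.9499, ‖B‖ = √56 = 7.4833
cos = 55/(√99·√56) = 55/√5544 = 0.7387

0.7387


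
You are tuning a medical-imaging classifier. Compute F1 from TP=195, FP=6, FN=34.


Precision = 195/201 = 0.9701
Recall = 195/229 = 0.8515
F1 = 2·P·R/(P+R) = 2·TP/(2·TP+FP+FN) = 390/(390+6+34) = 390/430 = 0.907

0.907


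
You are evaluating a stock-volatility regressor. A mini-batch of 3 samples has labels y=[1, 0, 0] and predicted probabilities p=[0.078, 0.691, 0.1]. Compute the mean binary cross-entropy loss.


L[0] = -ln(0.078) = 2.551
L[1] = -ln(1-0.691) = -ln(0.309) = 1.1744
L[2] = -ln(1-0.1) = -ln(0.9) = 0.1054
mean = (2.551 + 1.1744 + 0.1054)/3 = 1.2769

1.2769


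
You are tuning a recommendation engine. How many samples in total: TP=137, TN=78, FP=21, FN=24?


Total = TP + TN + FP + FN
= 137 + 78 + 21 + 24
= 260
(Predicted positive: 158, predicted negative: 102)

260


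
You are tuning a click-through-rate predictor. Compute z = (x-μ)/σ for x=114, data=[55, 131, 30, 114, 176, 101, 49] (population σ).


μ = 93.7143, σ = 48.0824
z = (114 - 93.7143)/48.0824 = 0.4219

0.4219


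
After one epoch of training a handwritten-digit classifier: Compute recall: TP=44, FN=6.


Recall = TP/(TP+FN)
= 44/(44+6)
= 44/50 = 88.0%

88.0%


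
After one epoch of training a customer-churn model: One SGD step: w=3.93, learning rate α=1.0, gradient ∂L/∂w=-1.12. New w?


w_new = w - α·∇
= 3.93 - 1.0·-1.12
= 3.93 + 1.12
= 5.05

5.05


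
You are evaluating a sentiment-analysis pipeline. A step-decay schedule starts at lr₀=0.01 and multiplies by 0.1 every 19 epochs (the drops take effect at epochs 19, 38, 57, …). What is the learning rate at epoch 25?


n_drops = ⌊25/19⌋ = 1
lr = 0.01·0.1^1 = 0.01·0.1 = 0.001

0.001


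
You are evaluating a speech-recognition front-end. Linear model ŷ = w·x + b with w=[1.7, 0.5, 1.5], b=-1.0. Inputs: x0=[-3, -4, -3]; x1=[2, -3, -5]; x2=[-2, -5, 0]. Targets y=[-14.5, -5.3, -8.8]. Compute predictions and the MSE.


ŷ0 = (1.7)·(-3) + (0.5)·(-4) + (1.5)·(-3) - 1.0 = -12.6
ŷ1 = (1.7)·(2) + (0.5)·(-3) + (1.5)·(-5) - 1.0 = -6.6
ŷ2 = (1.7)·(-2) + (0.5)·(-5) + (1.5)·(0) - 1.0 = -6.9
errors² = [3.61, 1.69, 3.61]
MSE = 8.9100/3 = 2.97

2.97


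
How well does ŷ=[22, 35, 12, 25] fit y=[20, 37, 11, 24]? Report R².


ȳ = 23
SS_res = Σ(y-ŷ)² = 10
SS_tot = Σ(y-ȳ)² = 350
R² = 1 - SS_res/SS_tot = 1 - 0.0286 = 0.9714

0.9714


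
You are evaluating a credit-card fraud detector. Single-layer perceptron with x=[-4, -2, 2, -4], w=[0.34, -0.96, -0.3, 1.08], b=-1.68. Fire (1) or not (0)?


z = (-4)·(0.34) + (-2)·(-0.96) + (2)·(-0.3) + (-4)·(1.08) - 1.68
  = -6.04
step(z) = 0 (z<0)

0


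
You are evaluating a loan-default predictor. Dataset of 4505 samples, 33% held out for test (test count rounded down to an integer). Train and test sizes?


Test = ⌊4505·33/100⌋ = 1486
Train = 4505 - 1486 = 3019

Train: 3019, Test: 1486


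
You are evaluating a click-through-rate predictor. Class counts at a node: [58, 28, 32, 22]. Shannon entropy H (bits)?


Probabilities: [58/140, 28/140, 32/140, 22/140] ≈ [0.4143, 0.2, 0.2286, 0.1571]
H = -((58/140)·log₂(58/140) + (28/140)·log₂(28/140) + (32/140)·log₂(32/140) + (22/140)·log₂(22/140))
  = 1.8973 bits

1.8973 bits


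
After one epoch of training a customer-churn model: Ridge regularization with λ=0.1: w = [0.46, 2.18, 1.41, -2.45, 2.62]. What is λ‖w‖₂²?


‖w‖₂² = (0.46)² + (2.18)² + (1.41)² + (-2.45)² + (2.62)²
     = 0.2116 + 4.7524 + 1.9881 + 6.0025 + 6.8644
     = 19.819
λ·‖w‖₂² = 0.1·19.819 = 1.9819

1.9819


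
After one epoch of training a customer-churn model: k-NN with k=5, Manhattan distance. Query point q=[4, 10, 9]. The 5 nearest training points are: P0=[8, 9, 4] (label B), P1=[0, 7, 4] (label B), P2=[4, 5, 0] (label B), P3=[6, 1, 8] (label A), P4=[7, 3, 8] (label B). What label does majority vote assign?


d(q,P0) = 10  (label B)
d(q,P1) = 12  (label B)
d(q,P2) = 14  (label B)
d(q,P3) = 12  (label A)
d(q,P4) = 11  (label B)
Votes: A=1, B=4
Majority → B

B


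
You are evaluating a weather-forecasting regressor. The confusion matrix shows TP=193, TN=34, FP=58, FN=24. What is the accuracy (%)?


Accuracy = (TP+TN)/(TP+TN+FP+FN)
= (193+34)/(309)
= 227/309 = 73.46%

73.46%


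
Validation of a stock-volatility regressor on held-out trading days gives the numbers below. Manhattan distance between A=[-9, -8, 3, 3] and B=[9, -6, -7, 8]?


d = |-9-9| + |-8+ 6| + |3+ 7| + |3-8|
  = 18 + 2 + 10 + 5
  = 35

35


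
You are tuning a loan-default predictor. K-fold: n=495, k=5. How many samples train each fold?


Fold size = 495/5 = 99
Training per fold = 495 - 99 = 396

396


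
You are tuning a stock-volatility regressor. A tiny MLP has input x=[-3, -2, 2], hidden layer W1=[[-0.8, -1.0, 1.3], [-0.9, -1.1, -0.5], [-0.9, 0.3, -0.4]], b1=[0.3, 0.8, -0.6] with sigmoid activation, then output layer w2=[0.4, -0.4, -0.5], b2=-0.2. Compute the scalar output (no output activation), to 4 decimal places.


z1[0] = (-0.8)·(-3) + (-1.0)·(-2) + (1.3)·(2) + 0.3 = 7.3
z1[1] = (-0.9)·(-3) + (-1.1)·(-2) + (-0.5)·(2) + 0.8 = 4.7
z1[2] = (-0.9)·(-3) + (0.3)·(-2) + (-0.4)·(2) - 0.6 = 0.7
h = sigmoid(z1) = [0.9993, 0.991, 0.6682]
output = (0.4)·(0.9993) + (-0.4)·(0.991) + (-0.5)·(0.6682) - 0.2 = -0.5308

-0.5308


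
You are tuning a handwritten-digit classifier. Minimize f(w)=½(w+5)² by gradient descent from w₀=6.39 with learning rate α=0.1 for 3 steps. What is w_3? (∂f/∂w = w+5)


step 1: grad = 6.39+5 = 11.39; w = 6.39 - 0.1·(11.39) = 5.251
step 2: grad = 5.251+5 = 10.251; w = 5.251 - 0.1·(10.251) = 4.2259
step 3: grad = 4.2259+5 = 9.2259; w = 4.2259 - 0.1·(9.2259) = 3.30331

3.30331


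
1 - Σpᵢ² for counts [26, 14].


Probabilities: [26/40, 14/40] ≈ [0.65, 0.35]
Σpᵢ² = (676 + 196)/40² = 872/1600
Gini = 1 - Σpᵢ² = 1 - 872/1600 = 0.455

0.455


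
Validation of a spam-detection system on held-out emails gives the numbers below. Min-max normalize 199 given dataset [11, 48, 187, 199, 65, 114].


min=11, max=199
(199-11)/(199-11) = 188/188 = 1.0

1.0


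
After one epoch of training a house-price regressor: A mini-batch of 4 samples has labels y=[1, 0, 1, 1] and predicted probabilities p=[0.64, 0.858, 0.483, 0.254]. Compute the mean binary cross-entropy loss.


L[0] = -ln(0.64) = 0.4463
L[1] = -ln(1-0.858) = -ln(0.142) = 1.9519
L[2] = -ln(0.483) = 0.7277
L[3] = -ln(0.254) = 1.3704
mean = (0.4463 + 1.9519 + 0.7277 + 1.3704)/4 = 1.1241

1.1241


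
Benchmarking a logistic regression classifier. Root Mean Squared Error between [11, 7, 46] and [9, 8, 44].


MSE = 9/3 = 3
RMSE = √(9/3) = 1.7321

1.7321


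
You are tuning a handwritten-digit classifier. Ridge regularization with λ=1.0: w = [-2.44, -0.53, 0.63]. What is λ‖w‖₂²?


‖w‖₂² = (-2.44)² + (-0.53)² + (0.63)²
     = 5.9536 + 0.2809 + 0.3969
     = 6.6314
λ·‖w‖₂² = 1.0·6.6314 = 6.6314

6.6314


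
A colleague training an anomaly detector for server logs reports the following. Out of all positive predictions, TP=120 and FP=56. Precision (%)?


Precision = TP/(TP+FP)
= 120/(120+56)
= 120/176 = 68.18%

68.18%


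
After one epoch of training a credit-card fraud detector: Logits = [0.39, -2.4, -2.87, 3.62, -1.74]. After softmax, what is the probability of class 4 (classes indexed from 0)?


Exponentials: e^0.39=1.477, e^-2.4=0.0907, e^-2.87=0.0567, e^3.62=37.3376, e^-1.74=0.1755
Sum = 39.1375
Softmax = [0.0377, 0.0023, 0.0014, 0.954, 0.0045]
p[4] = 0.1755/39.1375 = 0.0045

0.0045


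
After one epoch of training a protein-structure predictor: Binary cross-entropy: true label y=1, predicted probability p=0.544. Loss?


BCE = -[y·ln(p) + (1-y)·ln(1-p)]
= -1·ln(0.544) - 0
= -ln(0.544) = 0.6088

0.6088


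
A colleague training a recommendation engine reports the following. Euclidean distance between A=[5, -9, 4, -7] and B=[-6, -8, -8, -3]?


d = √((5+ 6)² + (-9+ 8)² + (4+ 8)² + (-7+ 3)²)
  = √(121 + 1 + 144 + 16)
  = √282 = 16.7929

16.7929


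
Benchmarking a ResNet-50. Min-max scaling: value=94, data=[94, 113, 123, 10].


min=10, max=123
(94-10)/(123-10) = 84/113 = 0.7434

0.7434


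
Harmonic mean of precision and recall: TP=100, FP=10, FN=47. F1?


Precision = 100/110 = 0.9091
Recall = 100/147 = 0.6803
F1 = 2·P·R/(P+R) = 2·TP/(2·TP+FP+FN) = 200/(200+10+47) = 200/257 = 0.7782

0.7782


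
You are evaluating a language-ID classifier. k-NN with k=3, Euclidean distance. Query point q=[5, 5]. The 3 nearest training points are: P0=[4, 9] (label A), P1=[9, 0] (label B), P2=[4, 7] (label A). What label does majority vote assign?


d(q,P0) = 4.1231  (label A)
d(q,P1) = 6.4031  (label B)
d(q,P2) = 2.2361  (label A)
Votes: A=2, B=1
Majority → A

A


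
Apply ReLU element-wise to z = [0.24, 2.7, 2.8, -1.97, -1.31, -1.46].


ReLU(0.24) = max(0, 0.24) = 0.24
ReLU(2.7) = max(0, 2.7) = 2.7
ReLU(2.8) = max(0, 2.8) = 2.8
ReLU(-1.97) = max(0, -1.97) = 0.0
ReLU(-1.31) = max(0, -1.31) = 0.0
ReLU(-1.46) = max(0, -1.46) = 0.0
result = [0.24, 2.7, 2.8, 0.0, 0.0, 0.0]

[0.24, 2.7, 2.8, 0.0, 0.0, 0.0]


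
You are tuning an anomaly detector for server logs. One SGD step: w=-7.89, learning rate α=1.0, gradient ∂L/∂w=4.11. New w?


w_new = w - α·∇
= -7.89 - 1.0·4.11
= -7.89 - 4.11
= -12

-12


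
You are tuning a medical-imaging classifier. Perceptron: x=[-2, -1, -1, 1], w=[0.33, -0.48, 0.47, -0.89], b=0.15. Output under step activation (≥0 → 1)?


z = (-2)·(0.33) + (-1)·(-0.48) + (-1)·(0.47) + (1)·(-0.89) + 0.15
  = -1.39
step(z) = 0 (z<0)

0


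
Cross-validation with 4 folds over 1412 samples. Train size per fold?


Fold size = 1412/4 = 353
Training per fold = 1412 - 353 = 1059

1059


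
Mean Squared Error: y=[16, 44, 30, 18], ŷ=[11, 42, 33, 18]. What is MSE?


Squared errors: (16-11)²=25, (44-42)²=4, (30-33)²=9, (18-18)²=0
Sum = 38
MSE = 38/4 = 19/2

19/2


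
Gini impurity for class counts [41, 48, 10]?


Probabilities: [41/99, 48/99, 10/99] ≈ [0.4141, 0.4848, 0.101]
Σpᵢ² = (1681 + 2304 + 100)/99² = 4085/9801
Gini = 1 - Σpᵢ² = 1 - 4085/9801 = 0.5832

0.5832


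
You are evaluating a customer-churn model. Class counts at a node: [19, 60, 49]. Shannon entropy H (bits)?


Probabilities: [19/128, 60/128, 49/128] ≈ [0.1484, 0.4688, 0.3828]
H = -((19/128)·log₂(19/128) + (60/128)·log₂(60/128) + (49/128)·log₂(49/128))
  = 1.4512 bits

1.4512 bits


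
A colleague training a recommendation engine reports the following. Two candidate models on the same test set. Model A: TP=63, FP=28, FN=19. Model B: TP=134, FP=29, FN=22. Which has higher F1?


Model A: P=63/91=0.6923, R=63/82=0.7683, F1=2PR/(P+R)=2TP/(2TP+FP+FN)=126/173=0.7283
Model B: P=134/163=0.8221, R=134/156=0.859, F1=2PR/(P+R)=2TP/(2TP+FP+FN)=268/319=0.8401
0.7283 < 0.8401 → Model B

Model B


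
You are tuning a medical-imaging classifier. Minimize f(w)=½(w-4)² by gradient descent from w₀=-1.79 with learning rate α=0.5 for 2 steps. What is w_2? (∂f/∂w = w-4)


step 1: grad = -1.79-4 = -5.79; w = -1.79 - 0.5·(-5.79) = 1.105
step 2: grad = 1.105-4 = -2.895; w = 1.105 - 0.5·(-2.895) = 2.5525

2.5525


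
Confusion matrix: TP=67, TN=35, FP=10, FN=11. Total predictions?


Total = TP + TN + FP + FN
= 67 + 35 + 10 + 11
= 123
(Predicted positive: 77, predicted negative: 46)

123


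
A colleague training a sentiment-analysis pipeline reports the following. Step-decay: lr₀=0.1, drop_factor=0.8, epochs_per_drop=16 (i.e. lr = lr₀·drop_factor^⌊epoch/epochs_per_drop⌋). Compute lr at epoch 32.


n_drops = ⌊32/16⌋ = 2
lr = 0.1·0.8^2 = 0.1·0.64 = 0.064

0.064


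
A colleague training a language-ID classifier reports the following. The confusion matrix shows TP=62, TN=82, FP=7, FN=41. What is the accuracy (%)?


Accuracy = (TP+TN)/(TP+TN+FP+FN)
= (62+82)/(192)
= 144/192 = 75.0%

75.0%


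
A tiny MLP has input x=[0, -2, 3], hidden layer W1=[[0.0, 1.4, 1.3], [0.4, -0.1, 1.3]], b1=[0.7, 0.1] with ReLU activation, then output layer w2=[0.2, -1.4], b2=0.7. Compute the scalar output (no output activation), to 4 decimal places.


z1[0] = (0.0)·(0) + (1.4)·(-2) + (1.3)·(3) + 0.7 = 1.8
z1[1] = (0.4)·(0) + (-0.1)·(-2) + (1.3)·(3) + 0.1 = 4.2
h = ReLU(z1) = [1.8, 4.2]
output = (0.2)·(1.8) + (-1.4)·(4.2) + 0.7 = -4.82

-4.82


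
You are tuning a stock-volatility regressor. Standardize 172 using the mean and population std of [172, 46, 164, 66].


μ = 112, σ = 56.5155
z = (172 - 112)/56.5155 = 1.0617

1.0617


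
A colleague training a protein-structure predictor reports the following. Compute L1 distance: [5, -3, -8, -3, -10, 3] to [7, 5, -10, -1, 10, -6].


d = |5-7| + |-3-5| + |-8+ 10| + |-3+ 1| + |-10-10| + |3+ 6|
  = 2 + 8 + 2 + 2 + 20 + 9
  = 43

43


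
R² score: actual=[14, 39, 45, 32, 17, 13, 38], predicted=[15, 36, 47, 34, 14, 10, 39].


ȳ = 28.2857
SS_res = Σ(y-ŷ)² = 37
SS_tot = Σ(y-ȳ)² = 1067.43
R² = 1 - SS_res/SS_tot = 1 - 0.0347 = 0.9653

0.9653


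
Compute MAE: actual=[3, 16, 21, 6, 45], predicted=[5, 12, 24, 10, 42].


Absolute errors: |3-5|=2, |16-12|=4, |21-24|=3, |6-10|=4, |45-42|=3
Sum = 16
MAE = 16/5 = 16/5

16/5


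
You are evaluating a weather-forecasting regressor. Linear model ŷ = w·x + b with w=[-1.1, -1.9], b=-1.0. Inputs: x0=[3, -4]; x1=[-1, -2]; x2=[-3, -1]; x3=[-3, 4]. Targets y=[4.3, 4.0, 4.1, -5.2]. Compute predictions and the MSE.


ŷ0 = (-1.1)·(3) + (-1.9)·(-4) - 1.0 = 3.3
ŷ1 = (-1.1)·(-1) + (-1.9)·(-2) - 1.0 = 3.9
ŷ2 = (-1.1)·(-3) + (-1.9)·(-1) - 1.0 = 4.2
ŷ3 = (-1.1)·(-3) + (-1.9)·(4) - 1.0 = -5.3
errors² = [1.0, 0.01, 0.01, 0.01]
MSE = 1.0300/4 = 0.2575

0.2575


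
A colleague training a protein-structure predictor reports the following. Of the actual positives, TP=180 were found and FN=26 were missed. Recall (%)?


Recall = TP/(TP+FN)
= 180/(180+26)
= 180/206 = 87.38%

87.38%


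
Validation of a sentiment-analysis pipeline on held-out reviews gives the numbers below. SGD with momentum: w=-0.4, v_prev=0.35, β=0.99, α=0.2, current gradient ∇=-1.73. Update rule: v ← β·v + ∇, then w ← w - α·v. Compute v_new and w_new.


v_new = 0.99·0.35 - 1.73 = 0.3465 - 1.73 = -1.3835
w_new = -0.4 - 0.2·-1.3835 = -0.4 + 0.2767 = -0.1233

v_new=-1.3835, w_new=-0.1233


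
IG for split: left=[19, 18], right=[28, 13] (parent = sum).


Parent = [47, 31], H_parent = 0.9694
H_left = 0.9995 (n=37), H_right = 0.9012 (n=41)
H_children = (37/78)·0.9995 + (41/78)·0.9012 = 0.9478
IG = 0.9694 - 0.9478 = 0.0216

0.0216


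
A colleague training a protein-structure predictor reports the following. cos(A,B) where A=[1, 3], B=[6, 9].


A·B = 1·6 + 3·9 = 33
‖A‖ = √10 = 3.1623, ‖B‖ = √117 = 10.8167
cos = 33/(√10·√117) = 33/√1170 = 0.9648

0.9648


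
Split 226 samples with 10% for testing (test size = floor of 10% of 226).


Test = ⌊226·10/100⌋ = 22
Train = 226 - 22 = 204

Train: 204, Test: 22


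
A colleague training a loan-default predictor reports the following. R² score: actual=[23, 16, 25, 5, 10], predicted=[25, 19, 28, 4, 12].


ȳ = 15.8
SS_res = Σ(y-ŷ)² = 27
SS_tot = Σ(y-ȳ)² = 286.8
R² = 1 - SS_res/SS_tot = 1 - 0.0941 = 0.9059

0.9059


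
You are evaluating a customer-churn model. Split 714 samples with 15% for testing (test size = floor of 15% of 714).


Test = ⌊714·15/100⌋ = 107
Train = 714 - 107 = 607

Train: 607, Test: 107


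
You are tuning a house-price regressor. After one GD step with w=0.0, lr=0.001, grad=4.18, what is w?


w_new = w - α·∇
= 0.0 - 0.001·4.18
= 0.0 - 0.00418
= -0.00418

-0.00418


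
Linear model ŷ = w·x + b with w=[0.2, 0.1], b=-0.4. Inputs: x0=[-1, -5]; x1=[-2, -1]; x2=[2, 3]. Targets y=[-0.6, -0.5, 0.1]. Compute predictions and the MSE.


ŷ0 = (0.2)·(-1) + (0.1)·(-5) - 0.4 = -1.1
ŷ1 = (0.2)·(-2) + (0.1)·(-1) - 0.4 = -0.9
ŷ2 = (0.2)·(2) + (0.1)·(3) - 0.4 = 0.3
errors² = [0.25, 0.16, 0.04]
MSE = 0.4500/3 = 0.15

0.15


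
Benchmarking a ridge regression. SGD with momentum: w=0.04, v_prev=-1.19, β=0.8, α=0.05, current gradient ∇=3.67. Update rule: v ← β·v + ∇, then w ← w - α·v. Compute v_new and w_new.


v_new = 0.8·-1.19 + 3.67 = -0.952 + 3.67 = 2.718
w_new = 0.04 - 0.05·2.718 = 0.04 - 0.1359 = -0.0959

v_new=2.718, w_new=-0.0959


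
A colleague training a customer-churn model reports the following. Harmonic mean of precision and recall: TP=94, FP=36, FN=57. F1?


Precision = 94/130 = 0.7231
Recall = 94/151 = 0.6225
F1 = 2·P·R/(P+R) = 2·TP/(2·TP+FP+FN) = 188/(188+36+57) = 188/281 = 0.669

0.669


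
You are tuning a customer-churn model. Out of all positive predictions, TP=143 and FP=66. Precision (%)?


Precision = TP/(TP+FP)
= 143/(143+66)
= 143/209 = 68.42%

68.42%


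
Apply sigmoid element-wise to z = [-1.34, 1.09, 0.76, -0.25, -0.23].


σ(-1.34) = 1/(1+e^1.34) = 0.2075
σ(1.09) = 1/(1+e^-1.09) = 0.7484
σ(0.76) = 1/(1+e^-0.76) = 0.6814
σ(-0.25) = 1/(1+e^0.25) = 0.4378
σ(-0.23) = 1/(1+e^0.23) = 0.4428
result = [0.2075, 0.7484, 0.6814, 0.4378, 0.4428]

[0.2075, 0.7484, 0.6814, 0.4378, 0.4428]


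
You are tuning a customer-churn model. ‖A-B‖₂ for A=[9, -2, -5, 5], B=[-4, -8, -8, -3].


d = √((9+ 4)² + (-2+ 8)² + (-5+ 8)² + (5+ 3)²)
  = √(169 + 36 + 9 + 64)
  = √278 = 16.6733

16.6733


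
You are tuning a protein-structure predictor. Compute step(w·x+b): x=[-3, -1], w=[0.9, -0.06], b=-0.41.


z = (-3)·(0.9) + (-1)·(-0.06) - 0.41
  = -3.05
step(z) = 0 (z<0)

0


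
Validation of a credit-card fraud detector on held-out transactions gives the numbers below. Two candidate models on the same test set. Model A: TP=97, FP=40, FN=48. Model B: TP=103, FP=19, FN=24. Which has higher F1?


Model A: P=97/137=0.708, R=97/145=0.669, F1=2PR/(P+R)=2TP/(2TP+FP+FN)=194/282=0.6879
Model B: P=103/122=0.8443, R=103/127=0.811, F1=2PR/(P+R)=2TP/(2TP+FP+FN)=206/249=0.8273
0.6879 < 0.8273 → Model B

Model B


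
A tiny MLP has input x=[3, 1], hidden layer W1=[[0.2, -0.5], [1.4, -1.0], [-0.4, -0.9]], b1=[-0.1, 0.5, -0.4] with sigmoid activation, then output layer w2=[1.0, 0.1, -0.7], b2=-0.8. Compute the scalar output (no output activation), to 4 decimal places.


z1[0] = (0.2)·(3) + (-0.5)·(1) - 0.1 = 0.0
z1[1] = (1.4)·(3) + (-1.0)·(1) + 0.5 = 3.7
z1[2] = (-0.4)·(3) + (-0.9)·(1) - 0.4 = -2.5
h = sigmoid(z1) = [0.5, 0.9759, 0.0759]
output = (1.0)·(0.5) + (0.1)·(0.9759) + (-0.7)·(0.0759) - 0.8 = -0.2555

-0.2555


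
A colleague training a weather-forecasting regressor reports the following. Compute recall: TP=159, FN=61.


Recall = TP/(TP+FN)
= 159/(159+61)
= 159/220 = 72.27%

72.27%


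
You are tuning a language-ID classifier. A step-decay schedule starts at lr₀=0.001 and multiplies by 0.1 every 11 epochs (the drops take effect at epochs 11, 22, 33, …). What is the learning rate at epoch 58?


n_drops = ⌊58/11⌋ = 5
lr = 0.001·0.1^5 = 0.001·0.00001 = 0.00000001

0.00000001


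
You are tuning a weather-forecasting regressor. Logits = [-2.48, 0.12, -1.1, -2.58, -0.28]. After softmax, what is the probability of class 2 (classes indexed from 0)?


Exponentials: e^-2.48=0.0837, e^0.12=1.1275, e^-1.1=0.3329, e^-2.58=0.0758, e^-0.28=0.7558
Sum = 2.3757
Softmax = [0.0353, 0.4746, 0.1401, 0.0319, 0.3181]
p[2] = 0.3329/2.3757 = 0.1401

0.1401


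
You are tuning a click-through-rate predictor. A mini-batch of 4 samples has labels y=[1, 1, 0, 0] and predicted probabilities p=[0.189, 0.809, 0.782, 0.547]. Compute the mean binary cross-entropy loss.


L[0] = -ln(0.189) = 1.666
L[1] = -ln(0.809) = 0.212
L[2] = -ln(1-0.782) = -ln(0.218) = 1.5233
L[3] = -ln(1-0.547) = -ln(0.453) = 0.7919
mean = (1.666 + 0.212 + 1.5233 + 0.7919)/4 = 1.0483

1.0483


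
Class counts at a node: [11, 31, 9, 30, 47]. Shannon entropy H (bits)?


Probabilities: [11/128, 31/128, 9/128, 30/128, 47/128] ≈ [0.0859, 0.2422, 0.0703, 0.2344, 0.3672]
H = -((11/128)·log₂(11/128) + (31/128)·log₂(31/128) + (9/128)·log₂(9/128) + (30/128)·log₂(30/128) + (47/128)·log₂(47/128))
  = 2.0903 bits

2.0903 bits
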